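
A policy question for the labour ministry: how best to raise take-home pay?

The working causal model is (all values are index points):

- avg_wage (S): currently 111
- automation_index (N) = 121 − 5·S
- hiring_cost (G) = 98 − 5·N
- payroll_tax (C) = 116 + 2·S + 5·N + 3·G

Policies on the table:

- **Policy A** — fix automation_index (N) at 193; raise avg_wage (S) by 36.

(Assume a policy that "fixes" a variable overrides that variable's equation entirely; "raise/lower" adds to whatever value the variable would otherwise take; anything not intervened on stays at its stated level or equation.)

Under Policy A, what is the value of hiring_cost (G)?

-867

Policy A (N := 193, S + 36):
  S = 111 + 36 = 147
  N = 193
  G = 98 − 5·193 = -867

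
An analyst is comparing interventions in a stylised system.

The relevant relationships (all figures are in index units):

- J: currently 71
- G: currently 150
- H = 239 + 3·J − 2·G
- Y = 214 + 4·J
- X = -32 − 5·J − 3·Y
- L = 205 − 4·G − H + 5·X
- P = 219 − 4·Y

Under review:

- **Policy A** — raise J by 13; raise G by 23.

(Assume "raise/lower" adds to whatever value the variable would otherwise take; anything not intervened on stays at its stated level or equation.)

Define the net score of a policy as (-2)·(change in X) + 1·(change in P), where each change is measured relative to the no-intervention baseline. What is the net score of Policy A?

Baseline:
  J = 71
  Y = 214 + 4·71 = 498
  X = -32 − 5·71 − 3·498 = -1881
  P = 219 − 4·498 = -1773
Policy A (J + 13, G + 23):
  J = 71 + 13 = 84
  Y = 214 + 4·84 = 550
  X = -32 − 5·84 − 3·550 = -2102
  P = 219 − 4·550 = -1981
ΔX = -2102 − (-1881) = -221; ΔP = -1981 − (-1773) = -208
Score = (-2)·(-221) + 1·(-208) = 234

234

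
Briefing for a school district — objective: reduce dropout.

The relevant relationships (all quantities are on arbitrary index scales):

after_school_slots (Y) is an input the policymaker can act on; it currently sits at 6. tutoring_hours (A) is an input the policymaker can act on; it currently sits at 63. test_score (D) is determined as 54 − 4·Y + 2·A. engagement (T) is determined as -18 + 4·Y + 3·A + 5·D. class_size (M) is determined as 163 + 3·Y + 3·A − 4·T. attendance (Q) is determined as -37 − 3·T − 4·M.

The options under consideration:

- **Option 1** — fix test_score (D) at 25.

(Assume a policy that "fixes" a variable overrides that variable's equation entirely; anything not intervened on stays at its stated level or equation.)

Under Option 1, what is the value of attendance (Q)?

Option 1 (D := 25):
  Y = 6
  A = 63
  D = 25
  T = -18 + 4·6 + 3·63 + 5·25 = 320
  M = 163 + 3·6 + 3·63 − 4·320 = -910
  Q = -37 − 3·320 − 4·(-910) = 2643

2643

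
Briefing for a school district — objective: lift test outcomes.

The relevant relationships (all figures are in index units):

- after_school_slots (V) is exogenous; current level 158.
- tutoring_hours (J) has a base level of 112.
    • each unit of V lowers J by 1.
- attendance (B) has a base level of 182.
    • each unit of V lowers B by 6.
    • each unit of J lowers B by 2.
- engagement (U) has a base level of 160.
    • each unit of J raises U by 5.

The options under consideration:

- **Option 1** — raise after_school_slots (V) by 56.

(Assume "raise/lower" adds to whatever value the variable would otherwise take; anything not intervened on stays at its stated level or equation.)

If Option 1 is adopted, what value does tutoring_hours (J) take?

-102

Option 1 (V + 56):
  V = 158 + 56 = 214
  J = 112 − 214 = -102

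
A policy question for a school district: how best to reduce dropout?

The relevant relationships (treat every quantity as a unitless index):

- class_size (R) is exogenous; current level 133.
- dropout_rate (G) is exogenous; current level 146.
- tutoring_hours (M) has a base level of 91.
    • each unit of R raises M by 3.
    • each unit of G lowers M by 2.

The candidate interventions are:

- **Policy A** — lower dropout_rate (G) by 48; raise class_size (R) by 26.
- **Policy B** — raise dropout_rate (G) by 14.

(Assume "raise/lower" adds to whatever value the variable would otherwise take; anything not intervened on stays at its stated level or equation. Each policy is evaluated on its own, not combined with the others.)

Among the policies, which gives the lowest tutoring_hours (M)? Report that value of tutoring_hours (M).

170

Policy A (G − 48, R + 26):
  R = 133 + 26 = 159
  G = 146 − 48 = 98
  M = 91 + 3·159 − 2·98 = 372
Policy B (G + 14):
  R = 133
  G = 146 + 14 = 160
  M = 91 + 3·133 − 2·160 = 170
Comparing — Policy A: M=372, Policy B: M=170. Lowest is 170 (Policy B).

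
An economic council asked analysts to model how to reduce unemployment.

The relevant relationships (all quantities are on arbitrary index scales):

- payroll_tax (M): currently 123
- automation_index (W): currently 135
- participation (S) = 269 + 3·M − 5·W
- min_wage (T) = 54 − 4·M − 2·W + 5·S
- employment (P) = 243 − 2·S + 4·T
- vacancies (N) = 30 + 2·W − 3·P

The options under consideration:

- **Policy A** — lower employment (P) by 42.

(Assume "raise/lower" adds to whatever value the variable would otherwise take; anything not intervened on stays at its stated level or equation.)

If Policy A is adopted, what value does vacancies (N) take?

Policy A (P − 42):
  M = 123
  W = 135
  S = 269 + 3·123 − 5·135 = -37
  T = 54 − 4·123 − 2·135 + 5·(-37) = -893
  P = 243 − 2·(-37) + 4·(-893) (−42 from intervention) = -3297
  N = 30 + 2·135 − 3·(-3297) = 10191

10191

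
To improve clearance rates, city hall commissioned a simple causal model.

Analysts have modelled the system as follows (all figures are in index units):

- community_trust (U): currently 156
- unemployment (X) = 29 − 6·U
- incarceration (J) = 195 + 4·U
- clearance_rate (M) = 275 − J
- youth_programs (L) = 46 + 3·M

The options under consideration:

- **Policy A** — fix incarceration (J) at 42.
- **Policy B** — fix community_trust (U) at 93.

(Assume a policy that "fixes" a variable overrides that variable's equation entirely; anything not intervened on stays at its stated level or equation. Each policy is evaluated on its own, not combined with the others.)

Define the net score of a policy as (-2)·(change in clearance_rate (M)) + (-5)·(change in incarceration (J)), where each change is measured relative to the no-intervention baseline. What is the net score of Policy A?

2331

Baseline:
  U = 156
  J = 195 + 4·156 = 819
  M = 275 − 819 = -544
Policy A (J := 42):
  U = 156
  J = 42
  M = 275 − 42 = 233
ΔM = 233 − (-544) = 777; ΔJ = 42 − 819 = -777
Score = (-2)·777 + (-5)·(-777) = 2331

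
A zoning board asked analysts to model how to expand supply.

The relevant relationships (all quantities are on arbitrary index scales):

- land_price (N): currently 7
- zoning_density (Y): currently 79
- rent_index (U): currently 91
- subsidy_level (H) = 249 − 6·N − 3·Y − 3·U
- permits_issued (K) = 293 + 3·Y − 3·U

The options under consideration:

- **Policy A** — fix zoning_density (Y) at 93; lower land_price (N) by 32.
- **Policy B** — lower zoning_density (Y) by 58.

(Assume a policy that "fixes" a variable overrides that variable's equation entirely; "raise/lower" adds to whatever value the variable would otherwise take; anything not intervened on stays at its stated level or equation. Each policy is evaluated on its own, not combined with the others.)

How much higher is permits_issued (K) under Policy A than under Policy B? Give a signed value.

Policy A (Y := 93, N − 32):
  Y = 93
  U = 91
  K = 293 + 3·93 − 3·91 = 299
Policy B (Y − 58):
  Y = 79 − 58 = 21
  U = 91
  K = 293 + 3·21 − 3·91 = 83
K: 299 − 83 = 216

216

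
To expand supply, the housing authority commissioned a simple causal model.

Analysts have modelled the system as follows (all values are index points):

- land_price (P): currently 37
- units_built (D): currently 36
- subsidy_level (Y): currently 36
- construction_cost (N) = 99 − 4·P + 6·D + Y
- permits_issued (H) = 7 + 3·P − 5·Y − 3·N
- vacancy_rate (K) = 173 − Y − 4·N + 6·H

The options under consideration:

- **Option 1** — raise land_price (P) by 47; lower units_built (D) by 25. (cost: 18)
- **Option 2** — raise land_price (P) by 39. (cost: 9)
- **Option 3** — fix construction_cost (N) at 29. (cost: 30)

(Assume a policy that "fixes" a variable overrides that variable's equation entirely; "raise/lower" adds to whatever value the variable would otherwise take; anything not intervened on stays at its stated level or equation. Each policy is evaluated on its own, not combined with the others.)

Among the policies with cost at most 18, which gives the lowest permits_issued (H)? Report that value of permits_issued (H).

-86

Option 1 (P + 47, D − 25):
  P = 37 + 47 = 84
  D = 36 − 25 = 11
  Y = 36
  N = 99 − 4·84 + 6·11 + 36 = -135
  H = 7 + 3·84 − 5·36 − 3·(-135) = 484
Option 2 (P + 39):
  P = 37 + 39 = 76
  D = 36
  Y = 36
  N = 99 − 4·76 + 6·36 + 36 = 47
  H = 7 + 3·76 − 5·36 − 3·47 = -86
Comparing — Option 1: H=484, Option 2: H=-86. Lowest is -86 (Option 2).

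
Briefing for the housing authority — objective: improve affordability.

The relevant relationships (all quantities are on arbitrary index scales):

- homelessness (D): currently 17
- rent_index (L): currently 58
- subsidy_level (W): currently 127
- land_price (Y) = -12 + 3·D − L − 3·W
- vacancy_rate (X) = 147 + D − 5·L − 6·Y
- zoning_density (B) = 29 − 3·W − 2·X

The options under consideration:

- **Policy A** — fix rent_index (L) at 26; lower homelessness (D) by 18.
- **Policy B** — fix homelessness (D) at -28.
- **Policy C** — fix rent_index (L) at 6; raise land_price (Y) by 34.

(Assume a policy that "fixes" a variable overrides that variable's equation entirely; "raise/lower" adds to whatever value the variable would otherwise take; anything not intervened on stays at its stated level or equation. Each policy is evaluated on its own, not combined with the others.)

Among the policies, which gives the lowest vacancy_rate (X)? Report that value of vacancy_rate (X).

Policy A (L := 26, D − 18):
  D = 17 − 18 = -1
  L = 26
  W = 127
  Y = -12 + 3·(-1) − 26 − 3·127 = -422
  X = 147 + (-1) − 5·26 − 6·(-422) = 2548
Policy B (D := -28):
  D = -28
  L = 58
  W = 127
  Y = -12 + 3·(-28) − 58 − 3·127 = -535
  X = 147 + (-28) − 5·58 − 6·(-535) = 3039
Policy C (L := 6, Y + 34):
  D = 17
  L = 6
  W = 127
  Y = -12 + 3·17 − 6 − 3·127 (+34 from intervention) = -314
  X = 147 + 17 − 5·6 − 6·(-314) = 2018
Comparing — Policy A: X=2548, Policy B: X=3039, Policy C: X=2018. Lowest is 2018 (Policy C).

2018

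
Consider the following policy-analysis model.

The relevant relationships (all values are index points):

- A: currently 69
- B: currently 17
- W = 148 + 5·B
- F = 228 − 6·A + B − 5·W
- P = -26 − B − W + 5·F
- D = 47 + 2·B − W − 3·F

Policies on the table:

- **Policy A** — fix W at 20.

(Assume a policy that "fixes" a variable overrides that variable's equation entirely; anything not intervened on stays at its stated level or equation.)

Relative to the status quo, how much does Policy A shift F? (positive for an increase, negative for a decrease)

1065

Baseline:
  A = 69
  B = 17
  W = 148 + 5·17 = 233
  F = 228 − 6·69 + 17 − 5·233 = -1334
Policy A (W := 20):
  A = 69
  B = 17
  W = 20
  F = 228 − 6·69 + 17 − 5·20 = -269
Change in F: -269 − (-1334) = 1065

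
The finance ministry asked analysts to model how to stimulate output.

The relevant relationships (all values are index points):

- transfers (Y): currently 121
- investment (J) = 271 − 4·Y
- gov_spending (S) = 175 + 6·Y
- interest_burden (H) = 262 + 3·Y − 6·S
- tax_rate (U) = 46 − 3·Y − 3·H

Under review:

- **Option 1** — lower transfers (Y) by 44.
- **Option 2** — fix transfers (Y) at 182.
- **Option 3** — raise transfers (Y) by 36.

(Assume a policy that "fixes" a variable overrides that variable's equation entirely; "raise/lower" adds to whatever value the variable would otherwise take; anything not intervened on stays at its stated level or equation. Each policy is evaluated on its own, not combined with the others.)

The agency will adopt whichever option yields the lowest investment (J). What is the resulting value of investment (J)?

-457

Option 1 (Y − 44):
  Y = 121 − 44 = 77
  J = 271 − 4·77 = -37
Option 2 (Y := 182):
  Y = 182
  J = 271 − 4·182 = -457
Option 3 (Y + 36):
  Y = 121 + 36 = 157
  J = 271 − 4·157 = -357
Comparing — Option 1: J=-37, Option 2: J=-457, Option 3: J=-357. Lowest is -457 (Option 2).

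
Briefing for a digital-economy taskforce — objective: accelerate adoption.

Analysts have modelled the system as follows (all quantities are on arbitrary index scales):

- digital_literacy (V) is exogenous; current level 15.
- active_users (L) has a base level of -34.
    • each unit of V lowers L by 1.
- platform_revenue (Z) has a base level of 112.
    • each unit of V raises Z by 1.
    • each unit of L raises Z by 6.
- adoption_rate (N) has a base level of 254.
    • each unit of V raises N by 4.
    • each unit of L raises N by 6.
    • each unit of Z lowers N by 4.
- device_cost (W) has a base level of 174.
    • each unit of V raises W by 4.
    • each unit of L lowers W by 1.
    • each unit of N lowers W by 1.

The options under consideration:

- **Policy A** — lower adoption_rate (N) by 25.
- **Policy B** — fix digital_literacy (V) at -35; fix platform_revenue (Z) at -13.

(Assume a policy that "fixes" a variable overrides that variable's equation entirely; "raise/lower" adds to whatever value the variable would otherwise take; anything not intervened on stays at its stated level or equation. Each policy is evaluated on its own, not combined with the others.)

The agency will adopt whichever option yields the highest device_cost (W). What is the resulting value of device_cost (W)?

Policy A (N − 25):
  V = 15
  L = -34 − 15 = -49
  Z = 112 + 15 + 6·(-49) = -167
  N = 254 + 4·15 + 6·(-49) − 4·(-167) (−25 from intervention) = 663
  W = 174 + 4·15 − (-49) − 663 = -380
Policy B (V := -35, Z := -13):
  V = -35
  L = -34 − (-35) = 1
  Z = -13
  N = 254 + 4·(-35) + 6·1 − 4·(-13) = 172
  W = 174 + 4·(-35) − 1 − 172 = -139
Comparing — Policy A: W=-380, Policy B: W=-139. Highest is -139 (Policy B).

-139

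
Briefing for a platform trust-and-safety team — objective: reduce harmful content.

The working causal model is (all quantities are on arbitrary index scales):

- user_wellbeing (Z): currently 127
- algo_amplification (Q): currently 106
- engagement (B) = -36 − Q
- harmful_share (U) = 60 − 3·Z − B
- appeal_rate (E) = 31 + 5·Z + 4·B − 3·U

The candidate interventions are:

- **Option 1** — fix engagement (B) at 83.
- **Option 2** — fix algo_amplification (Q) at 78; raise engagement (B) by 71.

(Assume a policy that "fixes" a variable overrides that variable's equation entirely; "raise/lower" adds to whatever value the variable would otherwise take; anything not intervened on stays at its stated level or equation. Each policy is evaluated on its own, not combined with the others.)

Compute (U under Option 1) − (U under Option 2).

Option 1 (B := 83):
  Z = 127
  Q = 106
  B = 83
  U = 60 − 3·127 − 83 = -404
Option 2 (Q := 78, B + 71):
  Z = 127
  Q = 78
  B = -36 − 78 (+71 from intervention) = -43
  U = 60 − 3·127 − (-43) = -278
U: -404 − (-278) = -126

-126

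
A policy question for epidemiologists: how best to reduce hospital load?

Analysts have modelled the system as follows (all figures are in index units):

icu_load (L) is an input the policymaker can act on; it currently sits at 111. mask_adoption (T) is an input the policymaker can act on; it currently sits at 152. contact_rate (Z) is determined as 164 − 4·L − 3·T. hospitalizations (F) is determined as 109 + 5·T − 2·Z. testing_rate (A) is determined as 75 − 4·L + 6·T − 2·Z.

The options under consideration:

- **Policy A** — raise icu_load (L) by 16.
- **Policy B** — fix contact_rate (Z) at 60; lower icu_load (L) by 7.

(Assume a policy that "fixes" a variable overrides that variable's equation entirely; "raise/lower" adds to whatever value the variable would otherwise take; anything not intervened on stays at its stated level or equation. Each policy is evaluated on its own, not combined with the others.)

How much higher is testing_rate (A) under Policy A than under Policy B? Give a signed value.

1628

Policy A (L + 16):
  L = 111 + 16 = 127
  T = 152
  Z = 164 − 4·127 − 3·152 = -800
  A = 75 − 4·127 + 6·152 − 2·(-800) = 2079
Policy B (Z := 60, L − 7):
  L = 111 − 7 = 104
  T = 152
  Z = 60
  A = 75 − 4·104 + 6·152 − 2·60 = 451
A: 2079 − 451 = 1628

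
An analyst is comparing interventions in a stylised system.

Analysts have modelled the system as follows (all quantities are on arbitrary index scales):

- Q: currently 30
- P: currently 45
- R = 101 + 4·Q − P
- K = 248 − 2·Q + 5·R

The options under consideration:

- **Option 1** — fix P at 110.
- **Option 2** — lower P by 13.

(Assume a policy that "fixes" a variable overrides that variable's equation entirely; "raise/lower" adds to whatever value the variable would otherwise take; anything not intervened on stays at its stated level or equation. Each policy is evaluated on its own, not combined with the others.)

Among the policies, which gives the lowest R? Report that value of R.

Option 1 (P := 110):
  Q = 30
  P = 110
  R = 101 + 4·30 − 110 = 111
Option 2 (P − 13):
  Q = 30
  P = 45 − 13 = 32
  R = 101 + 4·30 − 32 = 189
Comparing — Option 1: R=111, Option 2: R=189. Lowest is 111 (Option 1).

111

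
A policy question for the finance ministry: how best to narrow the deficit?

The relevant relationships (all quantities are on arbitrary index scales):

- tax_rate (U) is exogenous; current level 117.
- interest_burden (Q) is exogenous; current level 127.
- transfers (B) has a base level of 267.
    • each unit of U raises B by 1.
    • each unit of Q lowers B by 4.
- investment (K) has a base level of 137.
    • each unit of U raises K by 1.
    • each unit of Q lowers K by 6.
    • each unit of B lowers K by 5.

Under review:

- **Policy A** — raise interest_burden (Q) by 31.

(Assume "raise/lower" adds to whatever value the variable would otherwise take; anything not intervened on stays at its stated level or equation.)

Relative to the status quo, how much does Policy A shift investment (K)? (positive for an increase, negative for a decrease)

434

Baseline:
  U = 117
  Q = 127
  B = 267 + 117 − 4·127 = -124
  K = 137 + 117 − 6·127 − 5·(-124) = 112
Policy A (Q + 31):
  U = 117
  Q = 127 + 31 = 158
  B = 267 + 117 − 4·158 = -248
  K = 137 + 117 − 6·158 − 5·(-248) = 546
Change in K: 546 − 112 = 434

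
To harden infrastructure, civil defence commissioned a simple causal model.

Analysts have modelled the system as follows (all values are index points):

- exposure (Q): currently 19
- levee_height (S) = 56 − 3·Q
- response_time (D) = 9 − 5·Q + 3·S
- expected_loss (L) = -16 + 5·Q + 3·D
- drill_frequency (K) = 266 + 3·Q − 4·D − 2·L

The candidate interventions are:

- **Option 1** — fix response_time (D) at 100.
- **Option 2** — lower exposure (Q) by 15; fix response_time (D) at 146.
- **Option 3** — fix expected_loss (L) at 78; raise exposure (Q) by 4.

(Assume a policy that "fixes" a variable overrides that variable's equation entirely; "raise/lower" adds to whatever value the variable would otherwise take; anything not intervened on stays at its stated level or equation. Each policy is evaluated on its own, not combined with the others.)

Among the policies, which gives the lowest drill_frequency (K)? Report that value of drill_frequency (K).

-1190

Option 1 (D := 100):
  Q = 19
  S = 56 − 3·19 = -1
  D = 100
  L = -16 + 5·19 + 3·100 = 379
  K = 266 + 3·19 − 4·100 − 2·379 = -835
Option 2 (Q − 15, D := 146):
  Q = 19 − 15 = 4
  S = 56 − 3·4 = 44
  D = 146
  L = -16 + 5·4 + 3·146 = 442
  K = 266 + 3·4 − 4·146 − 2·442 = -1190
Option 3 (L := 78, Q + 4):
  Q = 19 + 4 = 23
  S = 56 − 3·23 = -13
  D = 9 − 5·23 + 3·(-13) = -145
  L = 78
  K = 266 + 3·23 − 4·(-145) − 2·78 = 759
Comparing — Option 1: K=-835, Option 2: K=-1190, Option 3: K=759. Lowest is -1190 (Option 2).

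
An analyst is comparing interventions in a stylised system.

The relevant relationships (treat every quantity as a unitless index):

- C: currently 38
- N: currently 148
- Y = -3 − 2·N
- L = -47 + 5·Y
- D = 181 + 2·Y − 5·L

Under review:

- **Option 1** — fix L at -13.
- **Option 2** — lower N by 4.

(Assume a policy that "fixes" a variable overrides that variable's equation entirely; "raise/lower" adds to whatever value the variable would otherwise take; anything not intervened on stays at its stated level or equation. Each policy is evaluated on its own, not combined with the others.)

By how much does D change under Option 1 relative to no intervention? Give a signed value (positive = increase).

Baseline:
  N = 148
  Y = -3 − 2·148 = -299
  L = -47 + 5·(-299) = -1542
  D = 181 + 2·(-299) − 5·(-1542) = 7293
Option 1 (L := -13):
  N = 148
  Y = -3 − 2·148 = -299
  L = -13
  D = 181 + 2·(-299) − 5·(-13) = -352
Change in D: -352 − 7293 = -7645

-7645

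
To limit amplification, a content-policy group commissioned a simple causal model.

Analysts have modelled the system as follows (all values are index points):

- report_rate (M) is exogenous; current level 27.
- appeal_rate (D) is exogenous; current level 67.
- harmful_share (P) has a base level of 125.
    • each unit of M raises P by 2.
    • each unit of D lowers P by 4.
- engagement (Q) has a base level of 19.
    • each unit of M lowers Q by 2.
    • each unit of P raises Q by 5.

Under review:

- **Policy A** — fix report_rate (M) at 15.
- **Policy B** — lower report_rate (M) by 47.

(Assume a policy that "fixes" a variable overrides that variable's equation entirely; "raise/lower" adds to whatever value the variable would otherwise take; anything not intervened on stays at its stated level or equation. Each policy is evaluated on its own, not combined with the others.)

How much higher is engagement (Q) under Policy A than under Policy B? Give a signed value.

Policy A (M := 15):
  M = 15
  D = 67
  P = 125 + 2·15 − 4·67 = -113
  Q = 19 − 2·15 + 5·(-113) = -576
Policy B (M − 47):
  M = 27 − 47 = -20
  D = 67
  P = 125 + 2·(-20) − 4·67 = -183
  Q = 19 − 2·(-20) + 5·(-183) = -856
Q: -576 − (-856) = 280

280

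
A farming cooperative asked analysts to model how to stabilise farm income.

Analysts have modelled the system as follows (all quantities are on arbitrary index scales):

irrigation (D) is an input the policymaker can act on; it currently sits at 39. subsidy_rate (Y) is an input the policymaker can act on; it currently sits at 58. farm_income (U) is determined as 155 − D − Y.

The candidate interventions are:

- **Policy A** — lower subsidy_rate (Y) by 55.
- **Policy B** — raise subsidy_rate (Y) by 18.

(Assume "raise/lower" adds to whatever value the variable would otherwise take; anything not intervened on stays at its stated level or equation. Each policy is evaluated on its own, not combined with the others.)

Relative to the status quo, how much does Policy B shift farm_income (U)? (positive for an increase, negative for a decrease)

-18

Baseline:
  D = 39
  Y = 58
  U = 155 − 39 − 58 = 58
Policy B (Y + 18):
  D = 39
  Y = 58 + 18 = 76
  U = 155 − 39 − 76 = 40
Change in U: 40 − 58 = -18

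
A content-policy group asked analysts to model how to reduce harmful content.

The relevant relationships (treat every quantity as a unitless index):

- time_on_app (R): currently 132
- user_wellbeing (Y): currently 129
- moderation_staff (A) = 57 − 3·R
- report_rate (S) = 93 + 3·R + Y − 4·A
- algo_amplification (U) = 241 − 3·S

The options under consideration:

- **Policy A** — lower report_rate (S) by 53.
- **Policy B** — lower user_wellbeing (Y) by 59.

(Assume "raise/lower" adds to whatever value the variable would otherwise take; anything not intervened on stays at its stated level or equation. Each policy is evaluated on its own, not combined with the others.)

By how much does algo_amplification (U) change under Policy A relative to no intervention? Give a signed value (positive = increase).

Baseline:
  R = 132
  Y = 129
  A = 57 − 3·132 = -339
  S = 93 + 3·132 + 129 − 4·(-339) = 1974
  U = 241 − 3·1974 = -5681
Policy A (S − 53):
  R = 132
  Y = 129
  A = 57 − 3·132 = -339
  S = 93 + 3·132 + 129 − 4·(-339) (−53 from intervention) = 1921
  U = 241 − 3·1921 = -5522
Change in U: -5522 − (-5681) = 159

159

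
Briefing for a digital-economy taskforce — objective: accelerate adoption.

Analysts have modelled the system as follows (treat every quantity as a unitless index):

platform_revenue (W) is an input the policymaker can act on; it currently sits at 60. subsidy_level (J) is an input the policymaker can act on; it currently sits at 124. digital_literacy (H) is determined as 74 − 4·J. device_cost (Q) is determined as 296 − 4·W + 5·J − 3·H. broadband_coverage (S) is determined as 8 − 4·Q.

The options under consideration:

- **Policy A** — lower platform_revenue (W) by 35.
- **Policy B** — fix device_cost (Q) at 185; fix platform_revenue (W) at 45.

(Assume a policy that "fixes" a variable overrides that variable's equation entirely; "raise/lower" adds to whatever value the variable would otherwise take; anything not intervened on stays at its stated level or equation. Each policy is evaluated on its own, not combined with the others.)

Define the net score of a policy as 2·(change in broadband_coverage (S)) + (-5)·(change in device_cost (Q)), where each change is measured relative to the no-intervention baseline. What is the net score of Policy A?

Baseline:
  W = 60
  J = 124
  H = 74 − 4·124 = -422
  Q = 296 − 4·60 + 5·124 − 3·(-422) = 1942
  S = 8 − 4·1942 = -7760
Policy A (W − 35):
  W = 60 − 35 = 25
  J = 124
  H = 74 − 4·124 = -422
  Q = 296 − 4·25 + 5·124 − 3·(-422) = 2082
  S = 8 − 4·2082 = -8320
ΔS = -8320 − (-7760) = -560; ΔQ = 2082 − 1942 = 140
Score = 2·(-560) + (-5)·140 = -1820

-1820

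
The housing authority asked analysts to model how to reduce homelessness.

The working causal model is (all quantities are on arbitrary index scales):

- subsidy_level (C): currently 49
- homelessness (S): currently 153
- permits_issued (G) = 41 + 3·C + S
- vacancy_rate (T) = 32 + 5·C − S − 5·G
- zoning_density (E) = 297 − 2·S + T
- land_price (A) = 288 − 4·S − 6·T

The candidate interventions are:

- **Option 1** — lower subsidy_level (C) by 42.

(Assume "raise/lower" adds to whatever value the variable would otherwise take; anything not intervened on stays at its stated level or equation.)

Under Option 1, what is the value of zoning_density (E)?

-1170

Option 1 (C − 42):
  C = 49 − 42 = 7
  S = 153
  G = 41 + 3·7 + 153 = 215
  T = 32 + 5·7 − 153 − 5·215 = -1161
  E = 297 − 2·153 + (-1161) = -1170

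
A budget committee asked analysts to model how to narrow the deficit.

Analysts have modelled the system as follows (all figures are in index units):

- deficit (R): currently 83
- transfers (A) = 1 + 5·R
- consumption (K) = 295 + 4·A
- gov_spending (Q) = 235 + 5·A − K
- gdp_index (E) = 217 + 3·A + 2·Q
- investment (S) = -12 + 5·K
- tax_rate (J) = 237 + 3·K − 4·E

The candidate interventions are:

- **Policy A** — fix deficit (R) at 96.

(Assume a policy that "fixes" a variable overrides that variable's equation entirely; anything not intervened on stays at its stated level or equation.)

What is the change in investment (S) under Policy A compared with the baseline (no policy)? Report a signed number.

Baseline:
  R = 83
  A = 1 + 5·83 = 416
  K = 295 + 4·416 = 1959
  S = -12 + 5·1959 = 9783
Policy A (R := 96):
  R = 96
  A = 1 + 5·96 = 481
  K = 295 + 4·481 = 2219
  S = -12 + 5·2219 = 11083
Change in S: 11083 − 9783 = 1300

1300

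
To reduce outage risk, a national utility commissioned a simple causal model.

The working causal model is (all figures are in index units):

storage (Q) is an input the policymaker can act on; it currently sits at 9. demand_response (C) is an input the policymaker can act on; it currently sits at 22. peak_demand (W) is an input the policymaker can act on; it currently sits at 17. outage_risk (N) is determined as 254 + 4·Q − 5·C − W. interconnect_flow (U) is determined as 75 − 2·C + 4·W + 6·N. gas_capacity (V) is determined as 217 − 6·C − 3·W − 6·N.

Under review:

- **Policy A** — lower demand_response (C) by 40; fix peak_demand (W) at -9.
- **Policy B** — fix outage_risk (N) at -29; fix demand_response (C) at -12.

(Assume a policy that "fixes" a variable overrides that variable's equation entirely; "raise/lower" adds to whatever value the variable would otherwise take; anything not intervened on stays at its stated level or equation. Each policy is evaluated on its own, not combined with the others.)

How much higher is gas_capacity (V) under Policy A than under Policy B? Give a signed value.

-2394

Policy A (C − 40, W := -9):
  Q = 9
  C = 22 − 40 = -18
  W = -9
  N = 254 + 4·9 − 5·(-18) − (-9) = 389
  V = 217 − 6·(-18) − 3·(-9) − 6·389 = -1982
Policy B (N := -29, C := -12):
  Q = 9
  C = -12
  W = 17
  N = -29
  V = 217 − 6·(-12) − 3·17 − 6·(-29) = 412
V: -1982 − 412 = -2394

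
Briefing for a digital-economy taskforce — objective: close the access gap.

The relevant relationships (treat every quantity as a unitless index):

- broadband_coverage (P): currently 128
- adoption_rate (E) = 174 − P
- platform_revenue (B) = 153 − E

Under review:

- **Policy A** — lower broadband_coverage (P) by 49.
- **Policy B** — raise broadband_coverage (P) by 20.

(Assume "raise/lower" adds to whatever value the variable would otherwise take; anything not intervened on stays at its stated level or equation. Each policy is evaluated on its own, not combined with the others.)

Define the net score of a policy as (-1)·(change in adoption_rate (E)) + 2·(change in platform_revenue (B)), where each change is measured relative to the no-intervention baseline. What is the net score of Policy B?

Baseline:
  P = 128
  E = 174 − 128 = 46
  B = 153 − 46 = 107
Policy B (P + 20):
  P = 128 + 20 = 148
  E = 174 − 148 = 26
  B = 153 − 26 = 127
ΔE = 26 − 46 = -20; ΔB = 127 − 107 = 20
Score = (-1)·(-20) + 2·20 = 60

60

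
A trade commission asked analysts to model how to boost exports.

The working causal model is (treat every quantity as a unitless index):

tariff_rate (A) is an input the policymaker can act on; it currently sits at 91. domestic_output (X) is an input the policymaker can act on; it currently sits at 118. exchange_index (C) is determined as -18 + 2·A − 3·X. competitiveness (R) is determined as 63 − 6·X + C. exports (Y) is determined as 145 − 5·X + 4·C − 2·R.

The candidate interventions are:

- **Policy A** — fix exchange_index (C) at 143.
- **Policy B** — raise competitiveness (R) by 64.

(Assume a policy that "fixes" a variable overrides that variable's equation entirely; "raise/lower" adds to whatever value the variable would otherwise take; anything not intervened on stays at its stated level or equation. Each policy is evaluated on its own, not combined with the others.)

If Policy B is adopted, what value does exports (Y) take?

Policy B (R + 64):
  A = 91
  X = 118
  C = -18 + 2·91 − 3·118 = -190
  R = 63 − 6·118 + (-190) (+64 from intervention) = -771
  Y = 145 − 5·118 + 4·(-190) − 2·(-771) = 337

337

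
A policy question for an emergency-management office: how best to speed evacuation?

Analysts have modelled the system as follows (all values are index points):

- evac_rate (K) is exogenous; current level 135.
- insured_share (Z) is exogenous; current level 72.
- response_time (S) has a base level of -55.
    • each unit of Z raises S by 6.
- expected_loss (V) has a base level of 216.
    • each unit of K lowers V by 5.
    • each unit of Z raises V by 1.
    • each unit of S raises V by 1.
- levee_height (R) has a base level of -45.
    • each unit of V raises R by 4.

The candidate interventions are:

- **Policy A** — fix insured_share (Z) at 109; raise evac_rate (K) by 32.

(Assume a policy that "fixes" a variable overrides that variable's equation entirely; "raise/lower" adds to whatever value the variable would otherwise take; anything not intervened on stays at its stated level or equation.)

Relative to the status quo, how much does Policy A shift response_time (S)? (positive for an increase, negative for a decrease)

Baseline:
  Z = 72
  S = -55 + 6·72 = 377
Policy A (Z := 109, K + 32):
  Z = 109
  S = -55 + 6·109 = 599
Change in S: 599 − 377 = 222

222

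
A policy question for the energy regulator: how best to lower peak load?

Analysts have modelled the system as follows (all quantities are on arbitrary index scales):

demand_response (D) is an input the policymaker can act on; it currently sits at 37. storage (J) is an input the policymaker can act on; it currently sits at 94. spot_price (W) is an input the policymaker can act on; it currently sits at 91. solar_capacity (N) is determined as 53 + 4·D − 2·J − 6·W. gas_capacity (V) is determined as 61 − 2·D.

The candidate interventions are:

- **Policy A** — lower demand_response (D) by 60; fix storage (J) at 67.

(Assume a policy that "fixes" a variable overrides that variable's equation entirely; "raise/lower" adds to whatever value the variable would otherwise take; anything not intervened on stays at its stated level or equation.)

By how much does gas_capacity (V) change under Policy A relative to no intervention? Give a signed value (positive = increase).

120

Baseline:
  D = 37
  V = 61 − 2·37 = -13
Policy A (D − 60, J := 67):
  D = 37 − 60 = -23
  V = 61 − 2·(-23) = 107
Change in V: 107 − (-13) = 120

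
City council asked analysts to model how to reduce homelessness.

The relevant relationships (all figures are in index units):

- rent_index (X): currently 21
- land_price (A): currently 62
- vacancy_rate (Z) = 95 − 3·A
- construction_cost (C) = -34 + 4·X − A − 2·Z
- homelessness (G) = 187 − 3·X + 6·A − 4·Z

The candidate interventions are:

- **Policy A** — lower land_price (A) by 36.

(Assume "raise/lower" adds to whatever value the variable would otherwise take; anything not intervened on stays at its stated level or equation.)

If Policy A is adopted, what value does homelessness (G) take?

212

Policy A (A − 36):
  X = 21
  A = 62 − 36 = 26
  Z = 95 − 3·26 = 17
  G = 187 − 3·21 + 6·26 − 4·17 = 212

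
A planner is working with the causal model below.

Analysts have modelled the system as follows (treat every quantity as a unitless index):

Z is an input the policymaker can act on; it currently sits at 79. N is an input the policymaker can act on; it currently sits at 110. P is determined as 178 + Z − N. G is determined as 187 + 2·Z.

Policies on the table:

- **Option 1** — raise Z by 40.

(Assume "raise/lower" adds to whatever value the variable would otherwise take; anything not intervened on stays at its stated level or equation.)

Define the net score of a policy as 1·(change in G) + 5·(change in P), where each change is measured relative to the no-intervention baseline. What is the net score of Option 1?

Baseline:
  Z = 79
  N = 110
  P = 178 + 79 − 110 = 147
  G = 187 + 2·79 = 345
Option 1 (Z + 40):
  Z = 79 + 40 = 119
  N = 110
  P = 178 + 119 − 110 = 187
  G = 187 + 2·119 = 425
ΔG = 425 − 345 = 80; ΔP = 187 − 147 = 40
Score = 1·80 + 5·40 = 280

280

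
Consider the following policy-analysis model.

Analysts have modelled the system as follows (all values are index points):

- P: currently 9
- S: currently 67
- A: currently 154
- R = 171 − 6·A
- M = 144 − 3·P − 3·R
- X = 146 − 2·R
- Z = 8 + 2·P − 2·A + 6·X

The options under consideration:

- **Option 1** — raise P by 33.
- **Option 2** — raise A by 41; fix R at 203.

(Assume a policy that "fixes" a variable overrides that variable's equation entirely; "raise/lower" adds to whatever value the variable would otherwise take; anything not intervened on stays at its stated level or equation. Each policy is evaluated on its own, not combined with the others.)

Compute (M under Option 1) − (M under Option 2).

Option 1 (P + 33):
  P = 9 + 33 = 42
  A = 154
  R = 171 − 6·154 = -753
  M = 144 − 3·42 − 3·(-753) = 2277
Option 2 (A + 41, R := 203):
  P = 9
  A = 154 + 41 = 195
  R = 203
  M = 144 − 3·9 − 3·203 = -492
M: 2277 − (-492) = 2769

2769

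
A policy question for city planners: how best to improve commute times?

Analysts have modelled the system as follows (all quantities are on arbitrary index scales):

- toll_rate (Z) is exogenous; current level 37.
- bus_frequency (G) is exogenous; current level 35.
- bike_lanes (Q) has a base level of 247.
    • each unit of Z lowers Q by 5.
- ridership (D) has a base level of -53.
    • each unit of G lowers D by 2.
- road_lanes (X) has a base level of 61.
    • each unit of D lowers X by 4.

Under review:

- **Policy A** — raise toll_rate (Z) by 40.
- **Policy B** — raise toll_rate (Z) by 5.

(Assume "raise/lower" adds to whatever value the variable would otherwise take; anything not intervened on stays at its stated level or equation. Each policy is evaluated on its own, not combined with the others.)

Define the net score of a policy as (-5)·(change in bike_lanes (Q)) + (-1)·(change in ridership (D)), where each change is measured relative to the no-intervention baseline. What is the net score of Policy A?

1000

Baseline:
  Z = 37
  G = 35
  Q = 247 − 5·37 = 62
  D = -53 − 2·35 = -123
Policy A (Z + 40):
  Z = 37 + 40 = 77
  G = 35
  Q = 247 − 5·77 = -138
  D = -53 − 2·35 = -123
ΔQ = -138 − 62 = -200; ΔD = -123 − (-123) = 0
Score = (-5)·(-200) + (-1)·0 = 1000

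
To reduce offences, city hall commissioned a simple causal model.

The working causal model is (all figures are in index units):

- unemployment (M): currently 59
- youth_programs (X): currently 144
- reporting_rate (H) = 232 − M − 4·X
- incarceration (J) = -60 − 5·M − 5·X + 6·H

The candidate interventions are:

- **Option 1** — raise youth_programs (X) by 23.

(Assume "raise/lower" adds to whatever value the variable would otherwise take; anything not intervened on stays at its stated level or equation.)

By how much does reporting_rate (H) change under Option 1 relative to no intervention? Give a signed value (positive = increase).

-92

Baseline:
  M = 59
  X = 144
  H = 232 − 59 − 4·144 = -403
Option 1 (X + 23):
  M = 59
  X = 144 + 23 = 167
  H = 232 − 59 − 4·167 = -495
Change in H: -495 − (-403) = -92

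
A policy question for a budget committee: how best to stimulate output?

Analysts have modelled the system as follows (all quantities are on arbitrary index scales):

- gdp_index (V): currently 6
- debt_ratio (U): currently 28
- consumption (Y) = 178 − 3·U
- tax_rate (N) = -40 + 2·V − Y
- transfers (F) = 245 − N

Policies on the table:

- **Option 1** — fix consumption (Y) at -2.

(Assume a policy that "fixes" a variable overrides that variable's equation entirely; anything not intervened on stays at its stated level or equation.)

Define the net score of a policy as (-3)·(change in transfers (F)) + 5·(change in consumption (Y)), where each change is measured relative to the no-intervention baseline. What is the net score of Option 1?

Baseline:
  V = 6
  U = 28
  Y = 178 − 3·28 = 94
  N = -40 + 2·6 − 94 = -122
  F = 245 − (-122) = 367
Option 1 (Y := -2):
  V = 6
  U = 28
  Y = -2
  N = -40 + 2·6 − (-2) = -26
  F = 245 − (-26) = 271
ΔF = 271 − 367 = -96; ΔY = -2 − 94 = -96
Score = (-3)·(-96) + 5·(-96) = -192

-192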